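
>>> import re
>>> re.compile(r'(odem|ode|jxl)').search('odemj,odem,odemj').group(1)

'odem'

`|` is ordered: at each position the engine commits to the first alternative that works.
`re.search` scans for the first position where the pattern succeeds.
The match spans [0:4] → 'odem'.
Captured: group 1 = 'odem'.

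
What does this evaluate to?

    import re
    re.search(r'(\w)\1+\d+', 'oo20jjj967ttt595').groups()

('o',)

The match spans [0:4] → 'oo20'.
Captured: group 1 = 'o'.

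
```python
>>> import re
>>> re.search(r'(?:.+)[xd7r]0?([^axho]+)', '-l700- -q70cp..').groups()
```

('cp..',)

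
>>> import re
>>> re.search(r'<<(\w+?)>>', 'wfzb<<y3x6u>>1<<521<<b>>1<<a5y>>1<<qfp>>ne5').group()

'<<y3x6u>>'

`re.search` scans for the first position where the pattern succeeds.
The match spans [4:13] → '<<y3x6u>>'.
Captured: group 1 = 'y3x6u'.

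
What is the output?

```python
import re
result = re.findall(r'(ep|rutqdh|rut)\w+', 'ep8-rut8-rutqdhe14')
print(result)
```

Branches in `(...|...)` are attempted left-to-right; the first branch that allows the whole pattern to succeed is taken.
Walking the string: at [0:3] match 'ep8', group 1 = 'ep'; at [4:8] match 'rut8', group 1 = 'rut'; at [9:18] match 'rutqdhe14', group 1 = 'rutqdh'.
`findall` collects group 1 from each match (3 total).

['ep', 'rut', 'rutqdh']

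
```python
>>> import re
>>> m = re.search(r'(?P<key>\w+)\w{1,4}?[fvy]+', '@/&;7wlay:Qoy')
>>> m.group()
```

The pattern matches one or more of a word character (captured as 'key'); then 1 to 4 of a word character (lazy), then one or more of one of [fvy].
The match spans [4:9] → '7wlay'.

'7wlay'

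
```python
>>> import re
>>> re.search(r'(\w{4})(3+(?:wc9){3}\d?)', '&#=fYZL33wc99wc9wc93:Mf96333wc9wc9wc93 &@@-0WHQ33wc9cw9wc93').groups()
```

('Mf96', '333wc9wc9wc93')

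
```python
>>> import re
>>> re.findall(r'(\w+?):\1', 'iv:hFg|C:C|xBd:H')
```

A backreference is literal: `\1` must see the identical characters the first group matched.
Walking the string: at [7:10] match 'C:C', group 1 = 'C'.
With a single group, `findall` returns only what that group captured — 1 item.

['C']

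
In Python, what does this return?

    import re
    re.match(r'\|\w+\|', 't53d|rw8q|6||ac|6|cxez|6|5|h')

None

With `match`, the pattern is implicitly anchored at the beginning.
Here position 0 doesn't satisfy it, so the call returns None.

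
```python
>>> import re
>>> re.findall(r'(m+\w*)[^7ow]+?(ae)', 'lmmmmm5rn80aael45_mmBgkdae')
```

[('mmmmm5rn80aael45_mmBgk', 'ae')]

Pattern: one or more of a literal 'm', then zero or more of a word character (captured); then one or more of any character except [7ow] (lazy); then a literal 'a', then the literal 'e' (captured).
Multiple groups make `findall` return tuples — one 2-tuple for the one match.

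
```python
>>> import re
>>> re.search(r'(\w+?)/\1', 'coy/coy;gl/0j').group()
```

'coy/coy'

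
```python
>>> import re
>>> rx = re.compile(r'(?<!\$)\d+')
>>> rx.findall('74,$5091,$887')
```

['74', '091', '87']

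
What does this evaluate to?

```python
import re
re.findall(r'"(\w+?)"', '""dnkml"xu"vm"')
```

['dnkml', 'vm']

One capturing group, so `findall` returns just the captured substring from each match — 2 in all.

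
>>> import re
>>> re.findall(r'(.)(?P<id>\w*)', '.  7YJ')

[('.', ''), (' ', ''), (' ', '7YJ')]

The pattern matches any character (captured); then zero or more of a word character (captured as 'id').
Matches: at [0:1] match '.', groups = ('.', ''); at [1:2] match ' ', groups = (' ', ''); at [2:6] match ' 7YJ', groups = (' ', '7YJ').
Multiple groups make `findall` return tuples — one 2-tuple for each match.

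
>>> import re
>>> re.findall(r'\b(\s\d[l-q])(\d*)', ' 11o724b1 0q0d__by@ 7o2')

This matches a word boundary (`\b`, zero-width); then whitespace, then a digit, then a character in [l-q] (captured); then zero or more of a digit (captured).
Scanning left to right: at [9:13] match ' 0q0', groups = (' 0q', '0').
2 groups means the one result is a tuple of 2 captured strings — 1 here.

[(' 0q', '0')]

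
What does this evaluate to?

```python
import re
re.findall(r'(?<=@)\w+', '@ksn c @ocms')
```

The positive lookaround only admits positions where the adjacent text matches; those characters stay outside the span.
Scanning left to right: at [1:4] → 'ksn'; at [8:12] → 'ocms'.
Since nothing is captured, `findall` lists the 2 matched substrings directly.

['ksn', 'ocms']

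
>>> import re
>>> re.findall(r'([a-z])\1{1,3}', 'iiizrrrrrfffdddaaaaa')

['i', 'r', 'f', 'd', 'a']

`\1` has to match the exact text group 1 already captured.
Matches: at [0:3] match 'iii', group 1 = 'i'; at [4:8] match 'rrrr', group 1 = 'r'; at [9:12] match 'fff', group 1 = 'f'; at [12:15] match 'ddd', group 1 = 'd'; at [15:19] match 'aaaa', group 1 = 'a'.
With a single group, `findall` returns only what that group captured — 5 items.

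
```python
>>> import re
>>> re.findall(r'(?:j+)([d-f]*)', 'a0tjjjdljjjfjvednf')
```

This matches one or more of a literal 'j' (non-capturing group); then zero or more of a character in [d-f] (captured).
Matches: at [3:7] match 'jjjd', group 1 = 'd'; at [8:12] match 'jjjf', group 1 = 'f'; at [12:13] match 'j', group 1 = ''.
Because there's exactly one group, `findall` drops the full match and keeps group 1 from each hit.

['d', 'f', '']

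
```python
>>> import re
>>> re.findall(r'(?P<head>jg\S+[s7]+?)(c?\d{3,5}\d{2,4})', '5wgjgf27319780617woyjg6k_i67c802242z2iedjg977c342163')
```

[('jgf27319780617woyjg6k_i67c802242z2iedjg977', 'c342163')]

The pattern matches the literal 'jg', then one or more of a non-whitespace character, then one or more of one of [s7] (lazy) (captured as 'head'); then optionally the literal 'c', then 3 to 5 of a digit, then 2 to 4 of a digit (captured).
Matches: at [3:52] match 'jgf27319780617woyjg6k_i67c802242z2iedjg977c342163', groups = ('jgf27319780617woyjg6k_i67c802242z2iedjg977', 'c342163').
2 groups means the one result is a tuple of 2 captured strings — 1 here.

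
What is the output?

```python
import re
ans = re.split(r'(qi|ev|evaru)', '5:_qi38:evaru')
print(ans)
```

['5:_', 'qi', '38:', 'ev', 'aru']

Branches in `(...|...)` are attempted left-to-right; the first branch that allows the whole pattern to succeed is taken.
Matches to split on: at [3:5] → 'qi'; at [8:10] → 'ev'.
Because the pattern has a capturing group, `split` also inserts each captured text between the pieces.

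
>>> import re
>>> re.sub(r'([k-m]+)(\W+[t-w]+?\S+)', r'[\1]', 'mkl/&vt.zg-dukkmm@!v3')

The pattern matches one or more of a character in [k-m] (captured); then one or more of a non-word character, then one or more of a character in [t-w] (lazy), then one or more of a non-whitespace character (captured).
Matches: at [0:21] → 'mkl/&vt.zg-dukkmm@!v3'.
The replacement refers to a captured group, so each match is rewritten using its own captured text.

'[mkl]'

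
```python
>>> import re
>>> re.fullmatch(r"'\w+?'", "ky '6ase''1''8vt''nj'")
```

For `fullmatch`, every character of the input must be accounted for by the pattern.
Here the pattern can't cover the whole string, so the call returns None.

None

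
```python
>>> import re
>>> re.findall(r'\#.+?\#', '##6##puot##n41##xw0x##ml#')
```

The `?` after the quantifier makes it lazy — it takes as little as possible before letting the rest of the pattern try.
Walking the string: at [0:4] → '##6#'; at [4:10] → '#puot#'; at [10:15] → '#n41#'; at [15:21] → '#xw0x#'; at [21:25] → '#ml#'.
With no groups in the pattern, `findall` gives back each whole match — 5 here.

['##6#', '#puot#', '#n41#', '#xw0x#', '#ml#']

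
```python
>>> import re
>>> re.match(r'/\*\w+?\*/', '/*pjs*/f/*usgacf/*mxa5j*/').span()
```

(0, 7)

`match` is anchored at position 0; if the pattern doesn't fit there, it returns None.
The match spans [0:7] → '/*pjs*/'.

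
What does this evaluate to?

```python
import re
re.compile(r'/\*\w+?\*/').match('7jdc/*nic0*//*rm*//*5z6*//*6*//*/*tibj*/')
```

With `match`, the pattern is implicitly anchored at the beginning.
Here position 0 doesn't satisfy it, so the call returns None.

None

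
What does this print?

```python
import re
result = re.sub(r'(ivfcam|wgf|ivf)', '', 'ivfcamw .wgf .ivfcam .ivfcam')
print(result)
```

Alternation isn't longest-match — the leftmost alternative that fits at this position is chosen.
Matches: at [0:6] → 'ivfcam'; at [9:12] → 'wgf'; at [14:20] → 'ivfcam'; at [22:28] → 'ivfcam'.
Each match is replaced by ''.

w . . .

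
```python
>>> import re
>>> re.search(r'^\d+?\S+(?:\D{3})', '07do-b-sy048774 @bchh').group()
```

'07do-b-sy048774 @b'

Pattern: anchored at the start of the string; then one or more of a digit (lazy); then one or more of a non-whitespace character; then exactly 3 of a non-digit (non-capturing group).
`re.search` scans for the first position where the pattern succeeds.
The match spans [0:18] → '07do-b-sy048774 @b'.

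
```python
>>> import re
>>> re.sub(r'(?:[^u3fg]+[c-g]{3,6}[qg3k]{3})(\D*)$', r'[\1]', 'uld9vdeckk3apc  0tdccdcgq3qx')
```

Pattern: one or more of any character except [u3fg], then 3 to 6 of a character in [c-g], then exactly 3 of one of [qg3k] (non-capturing group); then zero or more of a non-digit (captured); then anchored at the end.
Matches: at [11:28] → 'apc  0tdccdcgq3qx'.
The replacement refers to a captured group, so each match is rewritten using its own captured text.

'uld9vdeckk3[x]'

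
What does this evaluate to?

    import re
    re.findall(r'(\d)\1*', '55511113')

['5', '1', '3']

After group 1 captures some text, `\1` only succeeds where that same text appears again.
Walking the string: at [0:3] match '555', group 1 = '5'; at [3:7] match '1111', group 1 = '1'; at [7:8] match '3', group 1 = '3'.
Because there's exactly one group, `findall` drops the full match and keeps group 1 from each hit.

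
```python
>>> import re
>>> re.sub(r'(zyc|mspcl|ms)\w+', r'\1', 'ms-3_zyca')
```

Matches: at [5:9] → 'zyca'.
Each match is replaced using the text its own group 1 captured.

'ms-3_zyc'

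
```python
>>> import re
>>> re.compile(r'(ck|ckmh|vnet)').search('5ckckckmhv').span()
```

`re.search` scans for the first position where the pattern succeeds.
The match spans [1:3] → 'ck'.
Captured: group 1 = 'ck'.

(1, 3)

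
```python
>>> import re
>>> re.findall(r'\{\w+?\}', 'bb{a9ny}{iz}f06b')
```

['{a9ny}', '{iz}']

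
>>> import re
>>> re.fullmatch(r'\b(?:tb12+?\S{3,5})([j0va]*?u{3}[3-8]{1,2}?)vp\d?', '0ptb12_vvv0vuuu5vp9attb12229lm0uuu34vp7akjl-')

This matches a word boundary (`\b`, zero-width); then the literal 'tb1', then one or more of the literal '2' (lazy), then 3 to 5 of a non-whitespace character (non-capturing group); then zero or more of one of [j0va] (lazy), then exactly 3 of the literal 'u', then 1 to 2 of a character in [3-8] (lazy) (captured); then the literal 'vp', then optionally a digit.
`re.fullmatch` is like wrapping the pattern in `^…$` (in single-line mode).
Here the string isn't matched end-to-end, so the call returns None.

None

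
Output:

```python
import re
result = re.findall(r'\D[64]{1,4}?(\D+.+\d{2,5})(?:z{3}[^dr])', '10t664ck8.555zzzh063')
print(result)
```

['ck8.555']

Pattern: a non-digit, then 1 to 4 of one of [64] (lazy); then one or more of a non-digit, then one or more of any character, then 2 to 5 of a digit (captured); then exactly 3 of the literal 'z', then any character except [dr] (non-capturing group).
One capturing group, so `findall` returns just the captured substring from the one match — 1 in all.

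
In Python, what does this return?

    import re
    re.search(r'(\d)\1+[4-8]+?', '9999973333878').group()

The backreference `\1` re-matches whatever the first group consumed, character for character.
`search` walks the string left to right and returns the first match it finds.
The match spans [0:6] → '999997'.
Captured: group 1 = '9'.

'999997'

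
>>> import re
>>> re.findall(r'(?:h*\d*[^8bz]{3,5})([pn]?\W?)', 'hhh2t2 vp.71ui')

['.', '']

The pattern matches zero or more of a literal 'h', then zero or more of a digit, then 3 to 5 of any character except [8bz] (non-capturing group); then optionally one of [pn], then optionally a non-word character (captured).
One capturing group, so `findall` returns just the captured substring from each match — 2 in all.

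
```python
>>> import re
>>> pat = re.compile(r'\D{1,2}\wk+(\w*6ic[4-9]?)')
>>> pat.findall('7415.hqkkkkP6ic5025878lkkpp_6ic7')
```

The pattern matches 1 to 2 of a non-digit, then a word character, then one or more of the literal 'k'; then zero or more of a word character, then the literal '6ic', then optionally a character in [4-9] (captured).
With a single group, `findall` returns only what that group captured — 1 item.

['P6ic5025878lkkpp_6ic7']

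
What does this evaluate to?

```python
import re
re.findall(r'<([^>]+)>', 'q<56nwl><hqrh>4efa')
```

['56nwl', 'hqrh']

Walking the string: at [1:8] match '<56nwl>', group 1 = '56nwl'; at [8:14] match '<hqrh>', group 1 = 'hqrh'.
Because there's exactly one group, `findall` drops the full match and keeps group 1 from each hit.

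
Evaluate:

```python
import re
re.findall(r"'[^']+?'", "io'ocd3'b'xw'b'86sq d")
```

["'ocd3'", "'xw'"]

`findall` yields the raw match text (2 of them) because the pattern has no groups.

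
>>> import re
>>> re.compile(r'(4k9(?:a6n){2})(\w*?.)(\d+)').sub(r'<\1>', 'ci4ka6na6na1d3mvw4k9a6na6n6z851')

'ci4ka6na6na1d3mvw<4k9a6na6n>'

This matches the literal '4k9', then the literal 'a6n' repeated 2 times (captured); then zero or more of a word character (lazy), then any character (captured); then one or more of a digit (captured).
Matches: at [17:31] → '4k9a6na6n6z851'.
Each match is replaced using the text its own group 1 captured.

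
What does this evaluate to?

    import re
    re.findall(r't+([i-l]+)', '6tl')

The pattern matches one or more of a literal 't'; then one or more of a character in [i-l] (captured).
Because there's exactly one group, `findall` drops the full match and keeps group 1 from the one hit.

['l']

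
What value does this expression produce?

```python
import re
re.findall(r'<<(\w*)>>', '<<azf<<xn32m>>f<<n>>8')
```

['xn32m', 'n']

`findall` collects group 1 from each match (2 total).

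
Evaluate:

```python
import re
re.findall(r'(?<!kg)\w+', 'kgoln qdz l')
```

['kgoln', 'qdz', 'l']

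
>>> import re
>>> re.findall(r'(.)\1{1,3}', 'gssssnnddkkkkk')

['s', 'n', 'd', 'k']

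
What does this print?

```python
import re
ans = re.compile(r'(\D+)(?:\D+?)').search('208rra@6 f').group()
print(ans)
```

rra@

Pattern: one or more of a non-digit (captured); then one or more of a non-digit (lazy) (non-capturing group).
`re.search` tries every starting position until one works.
The match spans [3:7] → 'rra@'.
Captured: group 1 = 'rra'.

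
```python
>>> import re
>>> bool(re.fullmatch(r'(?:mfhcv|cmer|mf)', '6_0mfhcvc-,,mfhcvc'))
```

False

For `fullmatch`, every character of the input must be accounted for by the pattern.
Here the string isn't matched end-to-end, so the call returns None, and `bool(None)` is False.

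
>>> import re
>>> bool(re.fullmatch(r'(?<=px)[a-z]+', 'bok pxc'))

False

`fullmatch` succeeds only if the pattern covers the string from start to end.
Here the pattern can't cover the whole string, so the call returns None, and `bool(None)` is False.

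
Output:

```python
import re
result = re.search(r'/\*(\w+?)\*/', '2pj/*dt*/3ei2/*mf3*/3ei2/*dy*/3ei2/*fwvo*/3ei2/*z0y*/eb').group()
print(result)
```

/*dt*/

`search` walks the string left to right and returns the first match it finds.
The match spans [3:9] → '/*dt*/'.
Captured: group 1 = 'dt'.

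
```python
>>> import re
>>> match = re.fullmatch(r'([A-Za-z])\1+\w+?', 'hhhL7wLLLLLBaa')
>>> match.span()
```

For `fullmatch`, every character of the input must be accounted for by the pattern.
The match spans [0:14] → 'hhhL7wLLLLLBaa'.

(0, 14)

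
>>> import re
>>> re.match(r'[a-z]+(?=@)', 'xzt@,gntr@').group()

'xzt'

`match` is anchored at position 0; if the pattern doesn't fit there, it returns None.
The match spans [0:3] → 'xzt'.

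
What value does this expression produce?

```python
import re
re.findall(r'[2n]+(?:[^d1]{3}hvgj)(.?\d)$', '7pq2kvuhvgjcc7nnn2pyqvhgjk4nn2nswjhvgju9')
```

['u9']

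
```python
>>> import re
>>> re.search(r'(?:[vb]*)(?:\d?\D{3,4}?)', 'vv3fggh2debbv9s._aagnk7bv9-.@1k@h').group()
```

'vv3fgg'

Pattern: zero or more of one of [vb] (non-capturing group); then optionally a digit, then 3 to 4 of a non-digit (lazy) (non-capturing group).
The `?` after the quantifier makes it lazy — it takes as little as possible before letting the rest of the pattern try.
`re.search` tries every starting position until one works.
The match spans [0:6] → 'vv3fgg'.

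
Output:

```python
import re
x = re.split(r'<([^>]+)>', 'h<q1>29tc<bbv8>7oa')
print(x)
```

['h', 'q1', '29tc', 'bbv8', '7oa']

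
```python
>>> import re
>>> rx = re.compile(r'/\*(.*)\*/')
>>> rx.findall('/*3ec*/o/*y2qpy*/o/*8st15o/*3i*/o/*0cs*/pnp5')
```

One capturing group, so `findall` returns just the captured substring from the one match — 1 in all.

['3ec*/o/*y2qpy*/o/*8st15o/*3i*/o/*0cs']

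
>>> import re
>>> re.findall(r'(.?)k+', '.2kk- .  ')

['2']

This matches optionally any character (captured); then one or more of a literal 'k'.
Scanning left to right: at [1:4] match '2kk', group 1 = '2'.
With a single group, `findall` returns only what that group captured — 1 item.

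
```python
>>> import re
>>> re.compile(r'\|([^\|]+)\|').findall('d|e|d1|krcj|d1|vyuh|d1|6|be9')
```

['e', 'krcj', 'vyuh', '6']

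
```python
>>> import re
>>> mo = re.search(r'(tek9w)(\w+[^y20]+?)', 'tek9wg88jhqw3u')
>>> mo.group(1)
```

The match spans [0:14] → 'tek9wg88jhqw3u'.
Captured: group 1 = 'tek9w', group 2 = 'g88jhqw3u'.

'tek9w'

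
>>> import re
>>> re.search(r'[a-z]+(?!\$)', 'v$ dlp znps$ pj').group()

'dlp'

Because the assertion is negative and zero-width, positions next to the forbidden text are skipped.
`re.search` tries every starting position until one works.
The match spans [3:6] → 'dlp'.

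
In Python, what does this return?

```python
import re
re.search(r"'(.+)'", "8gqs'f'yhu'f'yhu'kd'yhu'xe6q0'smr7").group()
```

`search` walks the string left to right and returns the first match it finds.
The match spans [4:30] → "'f'yhu'f'yhu'kd'yhu'xe6q0'".
Captured: group 1 = "f'yhu'f'yhu'kd'yhu'xe6q0".

"'f'yhu'f'yhu'kd'yhu'xe6q0'"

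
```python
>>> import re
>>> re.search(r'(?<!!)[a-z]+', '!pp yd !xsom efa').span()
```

The negative lookahead/lookbehind blocks any match where the forbidden context is present.
Unlike `match`, `search` isn't anchored — it looks for the pattern anywhere in the string.
The match spans [2:3] → 'p'.

(2, 3)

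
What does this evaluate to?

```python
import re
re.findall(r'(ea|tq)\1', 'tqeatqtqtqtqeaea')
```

['tq', 'tq', 'ea']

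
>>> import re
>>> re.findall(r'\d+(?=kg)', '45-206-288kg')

['288']

The positive lookaround only admits positions where the adjacent text matches; those characters stay outside the span.
With no groups in the pattern, `findall` gives back each whole match — 1 here.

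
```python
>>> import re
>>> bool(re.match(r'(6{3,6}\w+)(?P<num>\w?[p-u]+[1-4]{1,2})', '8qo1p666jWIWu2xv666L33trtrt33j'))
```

False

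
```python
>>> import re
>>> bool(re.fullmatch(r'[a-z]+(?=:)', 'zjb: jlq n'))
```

False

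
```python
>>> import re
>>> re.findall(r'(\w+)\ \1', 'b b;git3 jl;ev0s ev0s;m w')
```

['b', 'ev0s']

A backreference is literal: `\1` must see the identical characters the first group matched.
Matches: at [0:3] match 'b b', group 1 = 'b'; at [12:21] match 'ev0s ev0s', group 1 = 'ev0s'.
Because there's exactly one group, `findall` drops the full match and keeps group 1 from each hit.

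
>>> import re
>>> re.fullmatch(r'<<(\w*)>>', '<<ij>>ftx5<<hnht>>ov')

For `fullmatch`, every character of the input must be accounted for by the pattern.
Here there's no way to consume every character, so the call returns None.

None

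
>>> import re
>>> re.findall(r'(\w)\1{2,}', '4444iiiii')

The backreference `\1` re-matches whatever the first group consumed, character for character.
Scanning left to right: at [0:4] match '4444', group 1 = '4'; at [4:9] match 'iiiii', group 1 = 'i'.
Because there's exactly one group, `findall` drops the full match and keeps group 1 from each hit.

['4', 'i']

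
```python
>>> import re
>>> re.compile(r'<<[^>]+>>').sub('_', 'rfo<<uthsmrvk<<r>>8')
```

Matches: at [3:18] → '<<uthsmrvk<<r>>'.
Each match is replaced by '_'.

'rfo_8'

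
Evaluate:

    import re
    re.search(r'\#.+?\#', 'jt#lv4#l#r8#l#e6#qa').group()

The match spans [2:7] → '#lv4#'.

'#lv4#'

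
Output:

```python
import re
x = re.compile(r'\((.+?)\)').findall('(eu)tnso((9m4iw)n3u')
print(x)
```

Because the quantifier is non-greedy, it stops expanding at the earliest point where the rest of the pattern can succeed.
Matches: at [0:4] match '(eu)', group 1 = 'eu'; at [8:16] match '((9m4iw)', group 1 = '(9m4iw'.
Because there's exactly one group, `findall` drops the full match and keeps group 1 from each hit.

['eu', '(9m4iw']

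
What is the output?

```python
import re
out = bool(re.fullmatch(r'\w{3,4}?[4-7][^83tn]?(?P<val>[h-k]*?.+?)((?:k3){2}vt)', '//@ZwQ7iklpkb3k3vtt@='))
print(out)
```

False

Pattern: 3 to 4 of a word character (lazy), then a character in [4-7], then optionally any character except [83tn]; then zero or more of a character in [h-k] (lazy), then one or more of any character (lazy) (captured as 'val'); then the literal 'k3' repeated 2 times, then the literal 'vt' (captured).
`re.fullmatch` requires the pattern to consume the entire string.
Here there's no way to consume every character, so the call returns None, and `bool(None)` is False.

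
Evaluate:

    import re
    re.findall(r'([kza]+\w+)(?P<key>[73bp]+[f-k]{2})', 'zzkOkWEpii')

The pattern matches one or more of one of [kza], then one or more of a word character (captured); then one or more of one of [73bp], then exactly 2 of a character in [f-k] (captured as 'key').
Scanning left to right: at [0:10] match 'zzkOkWEpii', groups = ('zzkOkWE', 'pii').
`findall` packs the 2 group values into a tuple for every match.

[('zzkOkWE', 'pii')]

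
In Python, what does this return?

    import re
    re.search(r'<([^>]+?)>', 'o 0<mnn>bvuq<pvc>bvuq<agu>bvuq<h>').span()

(3, 8)

`re.search` tries every starting position until one works.
The match spans [3:8] → '<mnn>'.
Captured: group 1 = 'mnn'.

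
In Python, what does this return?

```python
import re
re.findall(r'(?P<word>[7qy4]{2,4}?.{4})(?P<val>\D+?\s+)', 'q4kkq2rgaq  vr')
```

The pattern matches 2 to 4 of one of [7qy4] (lazy), then exactly 4 of any character (captured as 'word'); then one or more of a non-digit (lazy), then one or more of whitespace (captured as 'val').
Scanning left to right: at [0:12] match 'q4kkq2rgaq  ', groups = ('q4kkq2', 'rgaq  ').
Multiple groups make `findall` return tuples — one 2-tuple for the one match.

[('q4kkq2', 'rgaq  ')]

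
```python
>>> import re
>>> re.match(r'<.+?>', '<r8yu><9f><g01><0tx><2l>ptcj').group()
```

With `match`, the pattern is implicitly anchored at the beginning.
The match spans [0:6] → '<r8yu>'.

'<r8yu>'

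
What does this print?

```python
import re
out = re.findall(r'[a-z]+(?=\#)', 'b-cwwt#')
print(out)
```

Lookahead/lookbehind check context without consuming it, so the matched span excludes the asserted characters.
Scanning left to right: at [2:6] → 'cwwt'.
Since nothing is captured, `findall` lists the 1 matched substring directly.

['cwwt']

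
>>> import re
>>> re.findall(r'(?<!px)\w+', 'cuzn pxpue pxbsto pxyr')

A negative assertion filters positions out without eating any characters.
With no groups in the pattern, `findall` gives back each whole match — 4 here.

['cuzn', 'pxpue', 'pxbsto', 'pxyr']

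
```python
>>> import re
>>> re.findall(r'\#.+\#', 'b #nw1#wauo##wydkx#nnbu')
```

Scanning left to right: at [2:19] → '#nw1#wauo##wydkx#'.
With no groups in the pattern, `findall` gives back each whole match — 1 here.

['#nw1#wauo##wydkx#']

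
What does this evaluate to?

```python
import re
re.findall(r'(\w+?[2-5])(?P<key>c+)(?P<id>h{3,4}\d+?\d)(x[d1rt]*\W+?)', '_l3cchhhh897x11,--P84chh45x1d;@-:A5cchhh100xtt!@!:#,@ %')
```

[('_l3', 'cc', 'hhhh897', 'x11,'), ('A5', 'cc', 'hhh100', 'xtt!')]

The pattern matches one or more of a word character (lazy), then a character in [2-5] (captured); then one or more of a literal 'c' (captured as 'key'); then 3 to 4 of a literal 'h', then one or more of a digit (lazy), then a digit (captured as 'id'); then the literal 'x', then zero or more of one of [d1rt], then one or more of a non-word character (lazy) (captured).
Scanning left to right: at [0:16] match '_l3cchhhh897x11,', groups = ('_l3', 'cc', 'hhhh897', 'x11,'); at [33:47] match 'A5cchhh100xtt!', groups = ('A5', 'cc', 'hhh100', 'xtt!').
With 4 capturing groups, `findall` returns a 4-tuple per match.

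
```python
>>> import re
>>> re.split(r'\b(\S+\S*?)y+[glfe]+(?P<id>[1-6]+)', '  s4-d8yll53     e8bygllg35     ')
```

['  ', 's4-d8', '53', '     ', 'e8b', '35', '     ']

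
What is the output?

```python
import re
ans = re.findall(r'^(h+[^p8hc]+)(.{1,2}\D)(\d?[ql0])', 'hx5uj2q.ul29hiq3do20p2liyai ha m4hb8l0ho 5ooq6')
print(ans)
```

[('hx5uj2q.ul29', 'hi', 'q')]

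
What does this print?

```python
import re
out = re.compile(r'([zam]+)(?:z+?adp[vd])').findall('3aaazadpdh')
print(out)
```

['aaa']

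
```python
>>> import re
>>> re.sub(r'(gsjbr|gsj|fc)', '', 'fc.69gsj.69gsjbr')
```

'.69.69'

Branches in `(...|...)` are attempted left-to-right; the first branch that allows the whole pattern to succeed is taken.
Matches: at [0:2] → 'fc'; at [5:8] → 'gsj'; at [11:16] → 'gsjbr'.
Every occurrence is swapped for ''.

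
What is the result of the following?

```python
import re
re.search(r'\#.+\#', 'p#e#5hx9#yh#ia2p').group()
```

'#e#5hx9#yh#'

The match spans [1:12] → '#e#5hx9#yh#'.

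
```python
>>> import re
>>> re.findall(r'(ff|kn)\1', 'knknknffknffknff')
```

`\1` is not a pattern — it's the concrete string captured by group 1, re-applied verbatim.
`findall` collects group 1 from the one match (1 total).

['kn']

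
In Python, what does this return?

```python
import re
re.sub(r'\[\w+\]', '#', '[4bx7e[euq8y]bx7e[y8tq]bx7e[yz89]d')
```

Every occurrence is swapped for '#'.

'[4bx7e#bx7e#bx7e#d'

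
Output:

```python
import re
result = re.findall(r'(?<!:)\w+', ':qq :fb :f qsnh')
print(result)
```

`(?!…)`/`(?<!…)` only lets a position through if the neighbouring text does NOT match; no characters are consumed.
Walking the string: at [2:3] → 'q'; at [6:7] → 'b'; at [11:15] → 'qsnh'.
`findall` yields the raw match text (3 of them) because the pattern has no groups.

['q', 'b', 'qsnh']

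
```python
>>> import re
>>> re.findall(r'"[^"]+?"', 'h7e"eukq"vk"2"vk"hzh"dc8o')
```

['"eukq"', '"2"', '"hzh"']

Walking the string: at [3:9] → '"eukq"'; at [11:14] → '"2"'; at [16:21] → '"hzh"'.
`findall` yields the raw match text (3 of them) because the pattern has no groups.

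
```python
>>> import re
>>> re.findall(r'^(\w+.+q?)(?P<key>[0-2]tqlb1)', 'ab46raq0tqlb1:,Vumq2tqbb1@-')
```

This matches anchored at the start of the string; then one or more of a word character, then one or more of any character, then optionally a literal 'q' (captured); then a character in [0-2], then the literal 'tql', then the literal 'b1' (captured as 'key').
With 2 capturing groups, `findall` returns a 2-tuple per match.

[('ab46raq', '0tqlb1')]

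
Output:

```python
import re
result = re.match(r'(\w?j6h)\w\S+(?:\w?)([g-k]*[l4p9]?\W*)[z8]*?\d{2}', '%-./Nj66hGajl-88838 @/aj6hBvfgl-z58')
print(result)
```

None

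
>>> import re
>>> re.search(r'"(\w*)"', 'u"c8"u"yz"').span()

`re.search` tries every starting position until one works.
The match spans [1:5] → '"c8"'.
Captured: group 1 = 'c8'.

(1, 5)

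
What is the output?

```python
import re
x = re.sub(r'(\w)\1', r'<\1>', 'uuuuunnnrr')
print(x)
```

<u><u>u<n>n<r>

The backreference `\1` re-matches whatever the first group consumed, character for character.
The replacement refers to a captured group, so each match is rewritten using its own captured text.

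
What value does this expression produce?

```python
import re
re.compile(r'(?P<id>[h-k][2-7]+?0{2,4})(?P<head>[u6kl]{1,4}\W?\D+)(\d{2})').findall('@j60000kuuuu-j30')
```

[('j60000', 'kuuuu-j', '30')]

This matches a character in [h-k], then one or more of a character in [2-7] (lazy), then 2 to 4 of the literal '0' (captured as 'id'); then 1 to 4 of one of [u6kl], then optionally a non-word character, then one or more of a non-digit (captured as 'head'); then exactly 2 of a digit (captured).
Matches: at [1:16] match 'j60000kuuuu-j30', groups = ('j60000', 'kuuuu-j', '30').
3 groups means the one result is a tuple of 3 captured strings — 1 here.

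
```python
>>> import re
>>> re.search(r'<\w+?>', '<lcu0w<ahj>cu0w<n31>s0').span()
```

(6, 11)

The match spans [6:11] → '<ahj>'.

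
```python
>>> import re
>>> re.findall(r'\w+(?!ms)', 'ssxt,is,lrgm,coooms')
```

['ssxt', 'is', 'lrgm', 'coooms']

A negative assertion filters positions out without eating any characters.
With no groups in the pattern, `findall` gives back each whole match — 4 here.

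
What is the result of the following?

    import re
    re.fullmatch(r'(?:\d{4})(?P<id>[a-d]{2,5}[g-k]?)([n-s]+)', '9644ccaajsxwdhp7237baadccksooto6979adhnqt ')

None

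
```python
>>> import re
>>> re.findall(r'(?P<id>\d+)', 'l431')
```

Pattern: one or more of a digit (captured as 'id').
Because there's exactly one group, `findall` drops the full match and keeps group 1 from the one hit.

['431']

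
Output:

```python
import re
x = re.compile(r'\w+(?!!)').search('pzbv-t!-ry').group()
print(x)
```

pzbv

A negative assertion filters positions out without eating any characters.
`re.search` tries every starting position until one works.
The match spans [0:4] → 'pzbv'.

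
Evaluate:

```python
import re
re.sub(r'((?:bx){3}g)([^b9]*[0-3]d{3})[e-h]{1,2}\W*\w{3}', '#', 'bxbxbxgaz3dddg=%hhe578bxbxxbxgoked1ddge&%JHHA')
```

'#578bxbxxbxgoked1ddge&%JHHA'

Every occurrence is swapped for '#'.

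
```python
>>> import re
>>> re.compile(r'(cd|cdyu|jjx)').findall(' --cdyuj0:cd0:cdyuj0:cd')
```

Alternation isn't longest-match — the leftmost alternative that fits at this position is chosen.
One capturing group, so `findall` returns just the captured substring from each match — 4 in all.

['cd', 'cd', 'cd', 'cd']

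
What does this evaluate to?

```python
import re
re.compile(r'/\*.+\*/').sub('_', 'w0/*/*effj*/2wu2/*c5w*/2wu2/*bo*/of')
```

`sub` substitutes '_' at each match site.

'w0_of'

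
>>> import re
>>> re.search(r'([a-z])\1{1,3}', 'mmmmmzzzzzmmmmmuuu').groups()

('m',)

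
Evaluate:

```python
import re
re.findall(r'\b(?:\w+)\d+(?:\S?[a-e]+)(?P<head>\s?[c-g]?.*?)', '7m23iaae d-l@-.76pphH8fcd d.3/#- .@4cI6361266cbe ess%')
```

Pattern: a word boundary (`\b`, zero-width); then one or more of a word character (non-capturing group); then one or more of a digit; then optionally a non-whitespace character, then one or more of a character in [a-e] (non-capturing group); then optionally whitespace, then optionally a character in [c-g], then zero or more of any character (lazy) (captured as 'head').
Lazy quantifiers expand one character at a time until the remainder of the pattern can match.
Scanning left to right: at [0:10] match '7m23iaae d', group 1 = ' d'; at [15:27] match '76pphH8fcd d', group 1 = ' d'; at [35:50] match '4cI6361266cbe e', group 1 = ' e'.
One capturing group, so `findall` returns just the captured substring from each match — 3 in all.

[' d', ' d', ' e']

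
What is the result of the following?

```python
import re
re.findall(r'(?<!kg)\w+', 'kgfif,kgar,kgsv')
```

['kgfif', 'kgar', 'kgsv']

A negative assertion filters positions out without eating any characters.
Scanning left to right: at [0:5] → 'kgfif'; at [6:10] → 'kgar'; at [11:15] → 'kgsv'.
With no groups in the pattern, `findall` gives back each whole match — 3 here.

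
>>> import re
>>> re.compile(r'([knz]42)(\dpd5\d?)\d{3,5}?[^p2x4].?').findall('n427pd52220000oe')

This matches one of [knz], then the literal '42' (captured); then a digit, then the literal 'pd5', then optionally a digit (captured); then 3 to 5 of a digit (lazy), then any character except [p2x4], then optionally any character.
Matches: at [0:13] match 'n427pd5222000', groups = ('n42', '7pd52').
2 groups means the one result is a tuple of 2 captured strings — 1 here.

[('n42', '7pd52')]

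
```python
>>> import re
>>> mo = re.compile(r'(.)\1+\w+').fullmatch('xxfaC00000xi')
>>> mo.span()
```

A backreference is literal: `\1` must see the identical characters the first group matched.
`fullmatch` succeeds only if the pattern covers the string from start to end.
The match spans [0:12] → 'xxfaC00000xi'.
Captured: group 1 = 'x'.

(0, 12)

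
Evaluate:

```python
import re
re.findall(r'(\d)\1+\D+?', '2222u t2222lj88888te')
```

['2', '2', '8']

A backreference is literal: `\1` must see the identical characters the first group matched.
Because there's exactly one group, `findall` drops the full match and keeps group 1 from each hit.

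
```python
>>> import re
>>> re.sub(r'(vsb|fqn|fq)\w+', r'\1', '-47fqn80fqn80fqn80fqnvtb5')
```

'-47fqn'

Alternation tries branches left to right and keeps the first one that lets the overall match succeed at that position.
Each match is replaced using the text its own group 1 captured.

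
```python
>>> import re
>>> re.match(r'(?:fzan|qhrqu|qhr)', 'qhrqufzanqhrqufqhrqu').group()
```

'qhrqu'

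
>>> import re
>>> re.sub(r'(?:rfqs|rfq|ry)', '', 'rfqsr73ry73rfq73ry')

Alternation isn't longest-match — the leftmost alternative that fits at this position is chosen.
`sub` substitutes '' at each match site.

'r737373'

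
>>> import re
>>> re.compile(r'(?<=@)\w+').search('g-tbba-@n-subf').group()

The lookaround is zero-width — it requires the adjacent text to match without consuming it, so the asserted text isn't part of the match.
The match spans [8:9] → 'n'.

'n'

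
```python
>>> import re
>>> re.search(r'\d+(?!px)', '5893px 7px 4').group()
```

'589'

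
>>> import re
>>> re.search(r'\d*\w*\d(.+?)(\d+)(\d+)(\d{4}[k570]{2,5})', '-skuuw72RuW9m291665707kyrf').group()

'skuuw72RuW9m291665707k'

The pattern matches zero or more of a digit, then zero or more of a word character, then a digit; then one or more of any character (lazy) (captured); then one or more of a digit (captured); then one or more of a digit (captured); then exactly 4 of a digit, then 2 to 5 of one of [k570] (captured).
`re.search` tries every starting position until one works.
The match spans [1:23] → 'skuuw72RuW9m291665707k'.
Captured: group 1 = '9', group 2 = '1', group 3 = '6', group 4 = '65707k'.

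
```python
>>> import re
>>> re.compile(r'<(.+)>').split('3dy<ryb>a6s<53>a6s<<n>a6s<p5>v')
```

['3dy', 'ryb>a6s<53>a6s<<n>a6s<p5', 'v']

Matches to split on: at [3:29] → '<ryb>a6s<53>a6s<<n>a6s<p5>'.
`re.split` interleaves the captured-group text with the surrounding fragments.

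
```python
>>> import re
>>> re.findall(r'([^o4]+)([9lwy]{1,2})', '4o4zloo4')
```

[('z', 'l')]

Pattern: one or more of any character except [o4] (captured); then 1 to 2 of one of [9lwy] (captured).
Walking the string: at [3:5] match 'zl', groups = ('z', 'l').
Multiple groups make `findall` return tuples — one 2-tuple for the one match.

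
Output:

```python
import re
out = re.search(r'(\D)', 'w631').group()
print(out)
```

The pattern matches a non-digit (captured).
The match spans [0:1] → 'w'.

w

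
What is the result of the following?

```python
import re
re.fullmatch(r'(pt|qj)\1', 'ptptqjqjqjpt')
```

`\1` is not a pattern — it's the concrete string captured by group 1, re-applied verbatim.
`re.fullmatch` is like wrapping the pattern in `^…$` (in single-line mode).
Here there's no way to consume every character, so the call returns None.

None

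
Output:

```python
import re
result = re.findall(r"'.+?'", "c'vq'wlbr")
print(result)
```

Scanning left to right: at [1:5] → "'vq'".
`findall` yields the raw match text (1 of them) because the pattern has no groups.

["'vq'"]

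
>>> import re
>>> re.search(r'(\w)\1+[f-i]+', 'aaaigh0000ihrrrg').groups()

`\1` has to match the exact text group 1 already captured.
`re.search` scans for the first position where the pattern succeeds.
The match spans [0:6] → 'aaaigh'.
Captured: group 1 = 'a'.

('a',)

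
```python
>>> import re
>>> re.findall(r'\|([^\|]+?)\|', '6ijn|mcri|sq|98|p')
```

['mcri', '98']

`findall` collects group 1 from each match (2 total).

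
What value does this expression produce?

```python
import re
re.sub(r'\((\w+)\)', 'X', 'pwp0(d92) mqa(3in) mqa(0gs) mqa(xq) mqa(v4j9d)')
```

Matches: at [4:9] → '(d92)'; at [13:18] → '(3in)'; at [22:27] → '(0gs)'; at [31:35] → '(xq)'; at [39:46] → '(v4j9d)'.
Each match is replaced by 'X'.

'pwp0X mqaX mqaX mqaX mqaX'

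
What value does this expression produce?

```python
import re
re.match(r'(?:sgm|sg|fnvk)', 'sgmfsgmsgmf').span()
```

(0, 3)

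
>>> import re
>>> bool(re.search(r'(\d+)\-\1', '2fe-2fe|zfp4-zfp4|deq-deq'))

`\1` has to match the exact text group 1 already captured.
`search` walks the string left to right and returns the first match it finds.
Here the pattern never matches, so the call returns None, and `bool(None)` is False.

False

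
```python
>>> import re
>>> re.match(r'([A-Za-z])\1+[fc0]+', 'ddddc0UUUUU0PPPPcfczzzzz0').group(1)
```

'd'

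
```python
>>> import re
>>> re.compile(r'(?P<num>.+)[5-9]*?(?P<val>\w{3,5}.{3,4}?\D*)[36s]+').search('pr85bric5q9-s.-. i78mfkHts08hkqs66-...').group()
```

The match spans [0:34] → 'pr85bric5q9-s.-. i78mfkHts08hkqs66'.

'pr85bric5q9-s.-. i78mfkHts08hkqs66'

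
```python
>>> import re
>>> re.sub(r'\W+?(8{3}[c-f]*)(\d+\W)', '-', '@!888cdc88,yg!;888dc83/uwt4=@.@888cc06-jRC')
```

`sub` substitutes '-' at each match site.

'-yg-uwt4-jRC'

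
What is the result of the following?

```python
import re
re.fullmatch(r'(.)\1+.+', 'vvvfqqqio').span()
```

`\1` has to match the exact text group 1 already captured.
`re.fullmatch` is like wrapping the pattern in `^…$` (in single-line mode).
The match spans [0:9] → 'vvvfqqqio'.
Captured: group 1 = 'v'.

(0, 9)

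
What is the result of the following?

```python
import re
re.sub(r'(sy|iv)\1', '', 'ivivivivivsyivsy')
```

A backreference is literal: `\1` must see the identical characters the first group matched.
Matches: at [0:4] → 'iviv'; at [4:8] → 'iviv'.
Every occurrence is swapped for ''.

'ivsyivsy'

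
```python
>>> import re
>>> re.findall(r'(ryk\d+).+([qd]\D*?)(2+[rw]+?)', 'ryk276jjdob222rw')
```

The pattern matches the literal 'ryk', then one or more of a digit (captured); then one or more of any character; then one of [qd], then zero or more of a non-digit (lazy) (captured); then one or more of the literal '2', then one or more of one of [rw] (lazy) (captured).
Matches: at [0:15] match 'ryk276jjdob222r', groups = ('ryk276', 'dob', '222r').
3 groups means the one result is a tuple of 3 captured strings — 1 here.

[('ryk276', 'dob', '222r')]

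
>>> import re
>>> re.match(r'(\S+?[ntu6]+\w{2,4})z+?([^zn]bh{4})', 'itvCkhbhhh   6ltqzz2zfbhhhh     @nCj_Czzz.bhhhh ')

None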